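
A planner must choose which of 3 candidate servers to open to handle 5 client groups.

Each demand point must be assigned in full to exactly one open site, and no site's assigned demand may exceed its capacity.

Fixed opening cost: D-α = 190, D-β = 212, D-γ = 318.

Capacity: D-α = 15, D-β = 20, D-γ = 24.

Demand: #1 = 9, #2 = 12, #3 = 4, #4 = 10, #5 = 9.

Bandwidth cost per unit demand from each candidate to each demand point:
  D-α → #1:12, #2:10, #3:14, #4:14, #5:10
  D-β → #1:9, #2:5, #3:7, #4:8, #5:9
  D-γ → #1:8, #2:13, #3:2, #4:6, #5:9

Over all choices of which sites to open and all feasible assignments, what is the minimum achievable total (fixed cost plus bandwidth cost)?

1010

Open {D-α, D-β, D-γ}; cheapest assignment that respects the capacities:
  D-α (cap 15, load 9): #5 — cost 9×10 = 90
  D-β (cap 20, load 12): #2 — cost 12×5 = 60
  D-γ (cap 24, load 23): #1, #3, #4 — cost 9×8 + 4×2 + 10×6 = 140
  Shipping 290, fixed 720 → total 1010.
  Any other capacity-feasible assignment to {D-α, D-β, D-γ} ships for at least 290.
Total demand is 44; every other set of sites either has combined capacity below 44 or cannot fit the demands without splitting one across sites, so {D-α, D-β, D-γ} is the only feasible choice of open sites. Minimum: 1010.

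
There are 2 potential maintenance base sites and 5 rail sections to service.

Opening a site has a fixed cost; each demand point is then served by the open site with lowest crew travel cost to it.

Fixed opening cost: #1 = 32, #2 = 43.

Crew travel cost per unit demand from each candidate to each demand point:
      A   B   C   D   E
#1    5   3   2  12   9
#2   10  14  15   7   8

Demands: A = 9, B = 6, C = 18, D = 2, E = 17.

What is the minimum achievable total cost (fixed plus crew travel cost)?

308

Open {#1}: assign each demand point to its cheapest open site.
  A→#1 9×5=45, B→#1 6×3=18, C→#1 18×2=36, D→#1 2×12=24, E→#1 17×9=153
  crew travel cost 276, fixed 32 → total 308.
Compare {#1, #2}: crew travel cost 249 + fixed 75 = 324.
Compare {#2}: crew travel cost 594 + fixed 43 = 637.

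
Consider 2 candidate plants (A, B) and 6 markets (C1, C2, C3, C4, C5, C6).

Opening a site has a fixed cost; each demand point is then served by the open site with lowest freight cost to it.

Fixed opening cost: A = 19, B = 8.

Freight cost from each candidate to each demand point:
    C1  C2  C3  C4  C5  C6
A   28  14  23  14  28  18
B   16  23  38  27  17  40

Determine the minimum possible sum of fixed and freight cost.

129

Open {A, B}: assign each demand point to its cheapest open site.
  C1→B 16, C2→A 14, C3→A 23, C4→A 14, C5→B 17, C6→A 18
  freight cost 102, fixed 27 → total 129.
Compare {A}: freight cost 125 + fixed 19 = 144.
Compare {B}: freight cost 161 + fixed 8 = 169.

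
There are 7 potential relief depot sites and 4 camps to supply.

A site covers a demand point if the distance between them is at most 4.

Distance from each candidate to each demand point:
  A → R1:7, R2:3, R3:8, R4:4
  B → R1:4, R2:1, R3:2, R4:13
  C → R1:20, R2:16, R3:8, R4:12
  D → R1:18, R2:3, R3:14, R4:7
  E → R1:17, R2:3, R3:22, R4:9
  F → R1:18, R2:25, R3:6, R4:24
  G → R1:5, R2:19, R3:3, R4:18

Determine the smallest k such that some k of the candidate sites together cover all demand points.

2

Coverage sets (demand points within 4 of each site):
  A: {R2, R4}
  B: {R1, R2, R3}
  C: {}
  D: {R2}
  E: {R2}
  F: {}
  G: {R3}
No single site covers all 4 demand points.
But {A, B} covers everything, so the minimum is 2.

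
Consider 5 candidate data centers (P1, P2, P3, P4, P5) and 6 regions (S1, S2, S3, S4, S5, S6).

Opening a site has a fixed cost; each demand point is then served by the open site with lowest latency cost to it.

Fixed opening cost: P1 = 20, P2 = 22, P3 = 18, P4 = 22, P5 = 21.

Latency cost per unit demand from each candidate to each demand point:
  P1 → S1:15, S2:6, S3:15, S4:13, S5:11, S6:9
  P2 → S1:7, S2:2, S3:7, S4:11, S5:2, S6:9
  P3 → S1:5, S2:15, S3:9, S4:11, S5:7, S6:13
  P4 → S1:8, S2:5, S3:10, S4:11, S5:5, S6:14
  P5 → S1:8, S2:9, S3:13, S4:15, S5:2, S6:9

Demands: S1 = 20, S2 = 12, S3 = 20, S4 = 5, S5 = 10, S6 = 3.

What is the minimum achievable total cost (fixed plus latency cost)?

406

Open {P2, P3}: assign each demand point to its cheapest open site.
  S1→P3 20×5=100, S2→P2 12×2=24, S3→P2 20×7=140, S4→P2 5×11=55, S5→P2 10×2=20, S6→P2 3×9=27
  latency cost 366, fixed 40 → total 406.
Compare {P1, P2, P3}: latency cost 366 + fixed 60 = 426.
Compare {P2, P3, P5}: latency cost 366 + fixed 61 = 427.
Compare {P2}: latency cost 406 + fixed 22 = 428.
All other subsets cost ≥ 426. Minimum total cost: 406.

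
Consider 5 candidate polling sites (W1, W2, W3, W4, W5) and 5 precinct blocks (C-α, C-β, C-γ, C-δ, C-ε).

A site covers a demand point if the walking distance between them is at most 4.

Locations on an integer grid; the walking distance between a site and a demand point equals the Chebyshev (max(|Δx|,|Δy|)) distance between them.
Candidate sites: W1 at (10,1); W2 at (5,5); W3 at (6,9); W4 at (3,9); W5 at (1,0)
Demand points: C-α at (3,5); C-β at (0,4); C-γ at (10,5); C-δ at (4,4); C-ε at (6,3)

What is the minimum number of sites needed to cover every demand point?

3

Coverage sets (demand points within 4 of each site):
  W1: {C-γ, C-ε}
  W2: {C-α, C-δ, C-ε}
  W3: {C-α, C-γ}
  W4: {C-α}
  W5: {C-β, C-δ}
No 2 sites suffice: every size-2 union leaves at least one demand point uncovered.
But {W1, W2, W5} covers everything, so the minimum is 3.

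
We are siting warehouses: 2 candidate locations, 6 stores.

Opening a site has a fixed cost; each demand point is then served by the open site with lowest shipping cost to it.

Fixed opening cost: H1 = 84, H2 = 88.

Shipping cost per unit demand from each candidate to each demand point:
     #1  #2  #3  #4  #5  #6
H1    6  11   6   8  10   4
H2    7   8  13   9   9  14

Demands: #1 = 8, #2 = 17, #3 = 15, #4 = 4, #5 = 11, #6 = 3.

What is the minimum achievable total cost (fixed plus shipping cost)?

563

Open {H1}: assign each demand point to its cheapest open site.
  #1→H1 8×6=48, #2→H1 17×11=187, #3→H1 15×6=90, #4→H1 4×8=32, #5→H1 11×10=110, #6→H1 3×4=12
  shipping cost 479, fixed 84 → total 563.
Compare {H1, H2}: shipping cost 417 + fixed 172 = 589.
Compare {H2}: shipping cost 564 + fixed 88 = 652.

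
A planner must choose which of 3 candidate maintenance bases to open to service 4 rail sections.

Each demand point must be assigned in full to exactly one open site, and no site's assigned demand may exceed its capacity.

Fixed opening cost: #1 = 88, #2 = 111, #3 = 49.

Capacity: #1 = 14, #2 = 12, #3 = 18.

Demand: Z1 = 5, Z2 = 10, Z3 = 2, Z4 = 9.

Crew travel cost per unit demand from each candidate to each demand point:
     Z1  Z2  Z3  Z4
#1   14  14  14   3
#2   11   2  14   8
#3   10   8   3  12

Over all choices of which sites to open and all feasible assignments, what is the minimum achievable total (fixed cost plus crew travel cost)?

300

Open {#1, #3}; cheapest assignment that respects the capacities:
  #1 (cap 14, load 9): Z4 — cost 9×3 = 27
  #3 (cap 18, load 17): Z1, Z2, Z3 — cost 5×10 + 10×8 + 2×3 = 136
  Shipping 163, fixed 137 → total 300.
  Any other capacity-feasible assignment to {#1, #3} ships for at least 163.
Compare {#1, #2}: its best feasible assignment gives total 344.
Compare {#2, #3}: its best feasible assignment gives total 344.
Every other set of open sites that can feasibly serve all demand totals ≥ 344 even under its best assignment. Minimum: 300.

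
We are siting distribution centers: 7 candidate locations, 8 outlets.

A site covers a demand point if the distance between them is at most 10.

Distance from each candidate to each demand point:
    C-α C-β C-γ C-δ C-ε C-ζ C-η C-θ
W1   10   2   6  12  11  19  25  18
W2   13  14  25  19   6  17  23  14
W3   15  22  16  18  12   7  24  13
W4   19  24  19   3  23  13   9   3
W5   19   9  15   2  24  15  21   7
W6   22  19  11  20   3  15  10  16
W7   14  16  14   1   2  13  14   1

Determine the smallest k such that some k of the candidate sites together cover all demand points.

4

Coverage sets (demand points within 10 of each site):
  W1: {C-α, C-β, C-γ}
  W2: {C-ε}
  W3: {C-ζ}
  W4: {C-δ, C-η, C-θ}
  W5: {C-β, C-δ, C-θ}
  W6: {C-ε, C-η}
  W7: {C-δ, C-ε, C-θ}
No 3 sites suffice: every size-3 union leaves at least one demand point uncovered.
But {W1, W2, W3, W4} covers everything, so the minimum is 4.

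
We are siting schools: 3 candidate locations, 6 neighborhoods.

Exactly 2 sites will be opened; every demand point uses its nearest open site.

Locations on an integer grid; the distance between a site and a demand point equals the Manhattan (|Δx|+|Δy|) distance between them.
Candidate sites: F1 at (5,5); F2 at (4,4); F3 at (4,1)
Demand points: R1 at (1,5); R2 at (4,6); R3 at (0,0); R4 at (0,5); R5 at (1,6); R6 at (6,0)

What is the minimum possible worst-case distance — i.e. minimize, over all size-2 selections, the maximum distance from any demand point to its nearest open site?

5

Open {F1, F3}.
  Farthest demand point is R3 at distance 5 (to F3); all others are ≤ 5.
With {F2, F3} the worst case is 5.
With {F1, F2} the worst case is 8.
No size-2 selection achieves below 5.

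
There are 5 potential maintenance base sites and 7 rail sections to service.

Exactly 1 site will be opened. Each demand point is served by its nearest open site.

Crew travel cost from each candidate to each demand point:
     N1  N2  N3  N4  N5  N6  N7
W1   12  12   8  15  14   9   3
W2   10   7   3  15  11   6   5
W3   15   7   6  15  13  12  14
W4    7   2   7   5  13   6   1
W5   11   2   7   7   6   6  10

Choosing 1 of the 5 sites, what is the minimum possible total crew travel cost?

Open {W4}.
  N1→W4 7, N2→W4 2, N3→W4 7, N4→W4 5, N5→W4 13, N6→W4 6, N7→W4 1  ⇒ total 41.
Compare {W5}: total 49.
Compare {W2}: total 57.
No size-1 selection does better; minimum is 41.

41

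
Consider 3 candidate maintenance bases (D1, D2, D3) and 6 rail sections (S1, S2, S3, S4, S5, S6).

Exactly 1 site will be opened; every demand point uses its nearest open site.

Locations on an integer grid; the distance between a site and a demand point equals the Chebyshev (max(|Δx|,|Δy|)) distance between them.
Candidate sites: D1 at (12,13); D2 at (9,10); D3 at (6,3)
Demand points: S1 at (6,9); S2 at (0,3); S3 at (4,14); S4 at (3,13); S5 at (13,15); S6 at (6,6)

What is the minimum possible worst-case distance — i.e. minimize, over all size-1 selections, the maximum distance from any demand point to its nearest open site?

9

Open {D2}.
  Farthest demand point is S2 at distance 9 (to D2); all others are ≤ 9.
With {D1} the worst case is 12.
With {D3} the worst case is 12.
No size-1 selection achieves below 9.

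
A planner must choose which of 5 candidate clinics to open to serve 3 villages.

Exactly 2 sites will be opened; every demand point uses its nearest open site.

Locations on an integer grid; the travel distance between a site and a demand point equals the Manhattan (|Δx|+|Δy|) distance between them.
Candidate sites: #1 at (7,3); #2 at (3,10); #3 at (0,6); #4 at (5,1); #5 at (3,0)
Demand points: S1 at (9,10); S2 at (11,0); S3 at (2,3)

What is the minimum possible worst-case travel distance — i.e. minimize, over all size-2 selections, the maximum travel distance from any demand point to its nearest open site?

7

Open {#1, #2}.
  Farthest demand point is S2 at travel distance 7 (to #1); all others are ≤ 7.
With {#2, #4} the worst case is 7.
With {#2, #5} the worst case is 8.
No size-2 selection achieves below 7.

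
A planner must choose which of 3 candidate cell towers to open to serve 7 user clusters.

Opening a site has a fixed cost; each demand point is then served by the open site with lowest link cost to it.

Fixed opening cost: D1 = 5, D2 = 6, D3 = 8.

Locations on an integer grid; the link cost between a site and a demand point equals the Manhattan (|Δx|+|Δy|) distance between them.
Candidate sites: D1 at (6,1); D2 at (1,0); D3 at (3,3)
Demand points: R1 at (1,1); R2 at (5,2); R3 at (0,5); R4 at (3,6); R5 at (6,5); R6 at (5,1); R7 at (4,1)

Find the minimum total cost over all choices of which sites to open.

34

Open {D1, D3}: assign each demand point to its cheapest open site.
  R1→D3 4, R2→D1 2, R3→D3 5, R4→D3 3, R5→D1 4, R6→D1 1, R7→D1 2
  link cost 21, fixed 13 → total 34.
Compare {D3}: link cost 27 + fixed 8 = 35.
Compare {D1, D2}: link cost 24 + fixed 11 = 35.
Compare {D1}: link cost 32 + fixed 5 = 37.
All other subsets cost ≥ 35. Minimum total cost: 34.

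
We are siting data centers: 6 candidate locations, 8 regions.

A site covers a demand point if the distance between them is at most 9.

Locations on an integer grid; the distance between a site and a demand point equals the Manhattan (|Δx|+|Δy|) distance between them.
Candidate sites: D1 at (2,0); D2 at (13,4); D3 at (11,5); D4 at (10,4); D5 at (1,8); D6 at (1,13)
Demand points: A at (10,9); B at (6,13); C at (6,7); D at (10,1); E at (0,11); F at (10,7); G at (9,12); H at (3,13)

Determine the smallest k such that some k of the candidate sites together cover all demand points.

Coverage sets (demand points within 9 of each site):
  D1: {D}
  D2: {A, D, F}
  D3: {A, C, D, F, G}
  D4: {A, C, D, F, G}
  D5: {C, E, H}
  D6: {B, E, G, H}
No single site covers all 8 demand points.
But {D3, D6} covers everything, so the minimum is 2.

2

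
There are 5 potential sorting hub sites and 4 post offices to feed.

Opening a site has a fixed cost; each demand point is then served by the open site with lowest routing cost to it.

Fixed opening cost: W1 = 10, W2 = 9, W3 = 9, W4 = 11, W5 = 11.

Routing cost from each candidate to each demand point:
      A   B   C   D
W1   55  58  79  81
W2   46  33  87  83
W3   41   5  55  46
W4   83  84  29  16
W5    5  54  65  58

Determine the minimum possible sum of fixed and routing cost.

Open {W3, W4, W5}: assign each demand point to its cheapest open site.
  A→W5 5, B→W3 5, C→W4 29, D→W4 16
  routing cost 55, fixed 31 → total 86.
Compare {W2, W3, W4, W5}: routing cost 55 + fixed 40 = 95.
Compare {W1, W3, W4, W5}: routing cost 55 + fixed 41 = 96.
Compare {W1, W2, W3, W4, W5}: routing cost 55 + fixed 50 = 105.
All other subsets cost ≥ 95. Minimum total cost: 86.

86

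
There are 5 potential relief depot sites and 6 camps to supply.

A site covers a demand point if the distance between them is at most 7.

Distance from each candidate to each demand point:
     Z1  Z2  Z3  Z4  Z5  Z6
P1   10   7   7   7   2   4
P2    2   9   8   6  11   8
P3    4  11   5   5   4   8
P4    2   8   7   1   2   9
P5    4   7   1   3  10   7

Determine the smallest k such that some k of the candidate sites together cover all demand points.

Coverage sets (demand points within 7 of each site):
  P1: {Z2, Z3, Z4, Z5, Z6}
  P2: {Z1, Z4}
  P3: {Z1, Z3, Z4, Z5}
  P4: {Z1, Z3, Z4, Z5}
  P5: {Z1, Z2, Z3, Z4, Z6}
No single site covers all 6 demand points.
But {P1, P2} covers everything, so the minimum is 2.

2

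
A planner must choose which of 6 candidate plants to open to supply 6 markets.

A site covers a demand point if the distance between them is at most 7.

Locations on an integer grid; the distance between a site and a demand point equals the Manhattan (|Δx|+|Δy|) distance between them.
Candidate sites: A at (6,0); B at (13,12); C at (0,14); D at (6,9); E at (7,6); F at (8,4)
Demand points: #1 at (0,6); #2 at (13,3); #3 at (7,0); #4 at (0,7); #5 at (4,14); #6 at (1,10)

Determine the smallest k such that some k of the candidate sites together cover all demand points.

Coverage sets (demand points within 7 of each site):
  A: {#3}
  B: {}
  C: {#4, #5, #6}
  D: {#5, #6}
  E: {#1, #3}
  F: {#2, #3}
No 2 sites suffice: every size-2 union leaves at least one demand point uncovered.
But {C, E, F} covers everything, so the minimum is 3.

3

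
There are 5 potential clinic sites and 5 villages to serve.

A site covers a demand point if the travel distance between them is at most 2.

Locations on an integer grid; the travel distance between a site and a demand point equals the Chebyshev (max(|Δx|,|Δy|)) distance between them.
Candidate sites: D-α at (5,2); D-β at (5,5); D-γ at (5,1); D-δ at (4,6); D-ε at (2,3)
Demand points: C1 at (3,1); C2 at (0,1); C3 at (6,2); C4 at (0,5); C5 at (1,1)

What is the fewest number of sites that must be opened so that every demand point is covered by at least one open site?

2

Coverage sets (demand points within 2 of each site):
  D-α: {C1, C3}
  D-β: {}
  D-γ: {C1, C3}
  D-δ: {}
  D-ε: {C1, C2, C4, C5}
No single site covers all 5 demand points.
But {D-α, D-ε} covers everything, so the minimum is 2.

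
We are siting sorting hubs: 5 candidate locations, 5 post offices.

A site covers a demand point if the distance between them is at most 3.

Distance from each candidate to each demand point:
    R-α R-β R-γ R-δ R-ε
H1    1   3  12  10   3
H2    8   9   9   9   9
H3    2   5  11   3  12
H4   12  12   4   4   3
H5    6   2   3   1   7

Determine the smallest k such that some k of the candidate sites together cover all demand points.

2

Coverage sets (demand points within 3 of each site):
  H1: {R-α, R-β, R-ε}
  H2: {}
  H3: {R-α, R-δ}
  H4: {R-ε}
  H5: {R-β, R-γ, R-δ}
No single site covers all 5 demand points.
But {H1, H5} covers everything, so the minimum is 2.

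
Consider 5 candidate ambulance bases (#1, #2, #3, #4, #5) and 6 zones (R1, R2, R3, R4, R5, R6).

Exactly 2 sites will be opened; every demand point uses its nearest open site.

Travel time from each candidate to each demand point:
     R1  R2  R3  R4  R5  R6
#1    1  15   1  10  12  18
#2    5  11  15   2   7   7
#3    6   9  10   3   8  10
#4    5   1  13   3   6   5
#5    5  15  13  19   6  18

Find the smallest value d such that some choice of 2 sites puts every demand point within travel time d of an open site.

Open {#1, #4}.
  Farthest demand point is R5 at travel time 6 (to #4); all others are ≤ 6.
With {#1, #3} the worst case is 10.
With {#2, #3} the worst case is 10.
No size-2 selection achieves below 6.

6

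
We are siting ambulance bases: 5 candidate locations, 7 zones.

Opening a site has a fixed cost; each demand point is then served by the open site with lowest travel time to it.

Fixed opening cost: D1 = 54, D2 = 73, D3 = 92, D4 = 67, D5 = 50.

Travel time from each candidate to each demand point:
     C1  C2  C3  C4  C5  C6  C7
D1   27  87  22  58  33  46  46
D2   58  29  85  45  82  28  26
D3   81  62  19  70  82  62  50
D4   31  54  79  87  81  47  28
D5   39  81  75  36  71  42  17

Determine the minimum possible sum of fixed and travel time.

337

Open {D1, D2}: assign each demand point to its cheapest open site.
  C1→D1 27, C2→D2 29, C3→D1 22, C4→D2 45, C5→D1 33, C6→D2 28, C7→D2 26
  travel time 210, fixed 127 → total 337.
Compare {D1, D5}: travel time 258 + fixed 104 = 362.
Compare {D1, D2, D5}: travel time 192 + fixed 177 = 369.
Compare {D1}: travel time 319 + fixed 54 = 373.
All other subsets cost ≥ 362. Minimum total cost: 337.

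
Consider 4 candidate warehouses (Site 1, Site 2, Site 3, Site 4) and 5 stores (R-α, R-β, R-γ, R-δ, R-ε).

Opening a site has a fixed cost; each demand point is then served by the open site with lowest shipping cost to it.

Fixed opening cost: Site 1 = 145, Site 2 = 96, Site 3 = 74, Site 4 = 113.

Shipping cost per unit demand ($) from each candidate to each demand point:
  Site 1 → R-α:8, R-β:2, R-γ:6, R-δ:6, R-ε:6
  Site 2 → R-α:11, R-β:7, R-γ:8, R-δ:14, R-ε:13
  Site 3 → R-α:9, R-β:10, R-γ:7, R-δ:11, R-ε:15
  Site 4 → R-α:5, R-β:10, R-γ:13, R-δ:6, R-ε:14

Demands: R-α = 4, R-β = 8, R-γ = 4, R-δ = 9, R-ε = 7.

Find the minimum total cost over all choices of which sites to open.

313

Open {Site 1}: assign each demand point to its cheapest open site.
  R-α→Site 1 4×8=32, R-β→Site 1 8×2=16, R-γ→Site 1 4×6=24, R-δ→Site 1 9×6=54, R-ε→Site 1 7×6=42
  shipping cost 168, fixed 145 → total 313.
Compare {Site 1, Site 3}: shipping cost 168 + fixed 219 = 387.
Compare {Site 1, Site 2}: shipping cost 168 + fixed 241 = 409.
Compare {Site 1, Site 4}: shipping cost 156 + fixed 258 = 414.
All other subsets cost ≥ 387. Minimum total cost: 313.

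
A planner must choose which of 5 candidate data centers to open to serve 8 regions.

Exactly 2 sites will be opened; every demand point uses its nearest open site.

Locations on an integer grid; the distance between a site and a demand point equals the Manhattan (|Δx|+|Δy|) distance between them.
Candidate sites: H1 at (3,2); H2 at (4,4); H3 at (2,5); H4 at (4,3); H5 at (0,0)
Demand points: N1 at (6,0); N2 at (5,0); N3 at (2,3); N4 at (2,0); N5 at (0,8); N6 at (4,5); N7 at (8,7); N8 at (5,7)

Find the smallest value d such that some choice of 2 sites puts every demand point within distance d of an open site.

7

Open {H2, H3}.
  Farthest demand point is N7 at distance 7 (to H2); all others are ≤ 7.
With {H1, H2} the worst case is 8.
With {H1, H3} the worst case is 8.
No size-2 selection achieves below 7.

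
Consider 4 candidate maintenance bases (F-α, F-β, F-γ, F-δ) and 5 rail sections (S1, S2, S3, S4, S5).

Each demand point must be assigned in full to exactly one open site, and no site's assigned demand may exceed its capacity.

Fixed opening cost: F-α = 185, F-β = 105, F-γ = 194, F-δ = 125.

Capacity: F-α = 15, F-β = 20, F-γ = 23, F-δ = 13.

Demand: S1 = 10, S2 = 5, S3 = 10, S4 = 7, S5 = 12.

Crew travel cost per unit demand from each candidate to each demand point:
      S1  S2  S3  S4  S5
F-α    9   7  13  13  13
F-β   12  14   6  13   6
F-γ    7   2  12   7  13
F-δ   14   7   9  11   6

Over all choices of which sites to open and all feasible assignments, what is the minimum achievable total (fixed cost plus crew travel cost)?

Open {F-β, F-γ, F-δ}; cheapest assignment that respects the capacities:
  F-β (cap 20, load 10): S3 — cost 10×6 = 60
  F-γ (cap 23, load 22): S1, S2, S4 — cost 10×7 + 5×2 + 7×7 = 129
  F-δ (cap 13, load 12): S5 — cost 12×6 = 72
  Shipping 261, fixed 424 → total 685.
  Any other capacity-feasible assignment to {F-β, F-γ, F-δ} ships for at least 261.
Compare {F-α, F-β, F-δ}: its best feasible assignment gives total 763.
Compare {F-α, F-β, F-γ}: its best feasible assignment gives total 815.
Every other set of open sites that can feasibly serve all demand totals ≥ 763 even under its best assignment. Minimum: 685.

685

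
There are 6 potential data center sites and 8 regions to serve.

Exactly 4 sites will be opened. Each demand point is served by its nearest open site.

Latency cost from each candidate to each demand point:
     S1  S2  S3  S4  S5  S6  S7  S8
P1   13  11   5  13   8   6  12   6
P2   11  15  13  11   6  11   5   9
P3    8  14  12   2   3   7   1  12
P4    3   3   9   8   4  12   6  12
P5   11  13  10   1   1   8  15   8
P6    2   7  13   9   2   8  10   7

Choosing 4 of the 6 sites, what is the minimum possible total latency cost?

26

Open {P1, P3, P4, P5}.
  S1→P4 3, S2→P4 3, S3→P1 5, S4→P5 1, S5→P5 1, S6→P1 6, S7→P3 1, S8→P1 6  ⇒ total 26.
Compare {P1, P3, P4, P6}: total 27.
Compare {P1, P2, P3, P4}: total 29.
No size-4 selection does better; minimum is 26.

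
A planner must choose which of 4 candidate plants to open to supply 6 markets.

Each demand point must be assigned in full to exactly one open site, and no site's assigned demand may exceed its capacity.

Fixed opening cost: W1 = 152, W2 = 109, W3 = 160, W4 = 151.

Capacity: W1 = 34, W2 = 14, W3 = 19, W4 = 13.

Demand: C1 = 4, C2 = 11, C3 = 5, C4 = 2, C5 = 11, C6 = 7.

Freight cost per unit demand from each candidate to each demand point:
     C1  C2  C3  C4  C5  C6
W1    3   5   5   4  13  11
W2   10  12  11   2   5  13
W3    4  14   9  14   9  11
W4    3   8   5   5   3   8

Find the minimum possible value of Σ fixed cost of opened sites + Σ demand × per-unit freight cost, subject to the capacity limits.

Open {W1, W2}; cheapest assignment that respects the capacities:
  W1 (cap 34, load 27): C1, C2, C3, C6 — cost 4×3 + 11×5 + 5×5 + 7×11 = 169
  W2 (cap 14, load 13): C4, C5 — cost 2×2 + 11×5 = 59
  Shipping 228, fixed 261 → total 489.
  Any other capacity-feasible assignment to {W1, W2} ships for at least 228.
Compare {W1, W4}: its best feasible assignment gives total 513.
Compare {W1, W3}: its best feasible assignment gives total 588.
Every other set of open sites that can feasibly serve all demand totals ≥ 513 even under its best assignment. Minimum: 489.

489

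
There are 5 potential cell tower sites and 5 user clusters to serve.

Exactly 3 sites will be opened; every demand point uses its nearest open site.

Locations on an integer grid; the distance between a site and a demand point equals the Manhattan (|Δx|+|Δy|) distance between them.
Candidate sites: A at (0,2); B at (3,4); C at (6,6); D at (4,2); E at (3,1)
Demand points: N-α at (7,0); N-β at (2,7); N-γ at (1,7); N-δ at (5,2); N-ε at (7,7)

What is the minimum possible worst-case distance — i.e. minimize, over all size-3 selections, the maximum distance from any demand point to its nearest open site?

5

Open {B, C, D}.
  Farthest demand point is N-α at distance 5 (to D); all others are ≤ 5.
With {B, C, E} the worst case is 5.
With {A, C, D} the worst case is 6.
No size-3 selection achieves below 5.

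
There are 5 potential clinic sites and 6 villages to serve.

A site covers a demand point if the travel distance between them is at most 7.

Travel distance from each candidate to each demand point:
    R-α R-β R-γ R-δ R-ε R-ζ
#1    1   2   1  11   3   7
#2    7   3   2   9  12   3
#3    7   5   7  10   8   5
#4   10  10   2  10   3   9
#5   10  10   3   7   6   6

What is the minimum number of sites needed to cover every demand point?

Coverage sets (demand points within 7 of each site):
  #1: {R-α, R-β, R-γ, R-ε, R-ζ}
  #2: {R-α, R-β, R-γ, R-ζ}
  #3: {R-α, R-β, R-γ, R-ζ}
  #4: {R-γ, R-ε}
  #5: {R-γ, R-δ, R-ε, R-ζ}
No single site covers all 6 demand points.
But {#1, #5} covers everything, so the minimum is 2.

2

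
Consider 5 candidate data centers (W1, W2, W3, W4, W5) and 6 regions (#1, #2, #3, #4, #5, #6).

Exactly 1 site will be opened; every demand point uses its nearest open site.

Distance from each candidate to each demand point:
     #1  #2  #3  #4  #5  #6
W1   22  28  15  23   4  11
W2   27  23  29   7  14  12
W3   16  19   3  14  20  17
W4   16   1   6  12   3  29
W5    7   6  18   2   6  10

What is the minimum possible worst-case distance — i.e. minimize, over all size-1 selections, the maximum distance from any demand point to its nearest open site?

18

Open {W5}.
  Farthest demand point is #3 at distance 18 (to W5); all others are ≤ 18.
With {W3} the worst case is 20.
With {W1} the worst case is 28.
No size-1 selection achieves below 18.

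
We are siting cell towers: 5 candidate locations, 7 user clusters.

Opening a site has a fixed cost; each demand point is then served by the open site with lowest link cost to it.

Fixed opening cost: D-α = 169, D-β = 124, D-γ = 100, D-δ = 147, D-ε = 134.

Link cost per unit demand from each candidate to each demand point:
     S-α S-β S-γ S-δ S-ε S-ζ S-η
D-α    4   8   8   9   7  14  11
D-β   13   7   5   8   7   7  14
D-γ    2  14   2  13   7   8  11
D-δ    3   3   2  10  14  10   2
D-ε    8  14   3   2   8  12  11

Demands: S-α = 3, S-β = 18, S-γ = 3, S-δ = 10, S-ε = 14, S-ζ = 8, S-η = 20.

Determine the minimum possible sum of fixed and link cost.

Open {D-δ, D-ε}: assign each demand point to its cheapest open site.
  S-α→D-δ 3×3=9, S-β→D-δ 18×3=54, S-γ→D-δ 3×2=6, S-δ→D-ε 10×2=20, S-ε→D-ε 14×8=112, S-ζ→D-δ 8×10=80, S-η→D-δ 20×2=40
  link cost 321, fixed 281 → total 602.
Compare {D-β, D-δ}: link cost 343 + fixed 271 = 614.
Compare {D-γ, D-δ}: link cost 368 + fixed 247 = 615.
Compare {D-δ}: link cost 485 + fixed 147 = 632.
All other subsets cost ≥ 614. Minimum total cost: 602.

602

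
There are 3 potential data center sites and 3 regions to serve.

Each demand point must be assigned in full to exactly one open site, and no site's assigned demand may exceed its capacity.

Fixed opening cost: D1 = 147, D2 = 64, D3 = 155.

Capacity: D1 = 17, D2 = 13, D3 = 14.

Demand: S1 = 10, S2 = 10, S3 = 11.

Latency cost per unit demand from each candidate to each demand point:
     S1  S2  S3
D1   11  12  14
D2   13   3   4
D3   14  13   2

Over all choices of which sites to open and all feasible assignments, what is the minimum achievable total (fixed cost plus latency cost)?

528

Open {D1, D2, D3}; cheapest assignment that respects the capacities:
  D1 (cap 17, load 10): S1 — cost 10×11 = 110
  D2 (cap 13, load 10): S2 — cost 10×3 = 30
  D3 (cap 14, load 11): S3 — cost 11×2 = 22
  Shipping 162, fixed 366 → total 528.
  Any other capacity-feasible assignment to {D1, D2, D3} ships for at least 162.
Total demand is 31; every other set of sites either has combined capacity below 31 or cannot fit the demands without splitting one across sites, so {D1, D2, D3} is the only feasible choice of open sites. Minimum: 528.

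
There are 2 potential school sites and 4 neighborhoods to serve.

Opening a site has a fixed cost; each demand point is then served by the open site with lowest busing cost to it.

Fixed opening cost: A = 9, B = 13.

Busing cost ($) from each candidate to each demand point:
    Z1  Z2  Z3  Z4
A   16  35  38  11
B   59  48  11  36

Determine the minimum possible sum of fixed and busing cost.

Open {A, B}: assign each demand point to its cheapest open site.
  Z1→A 16, Z2→A 35, Z3→B 11, Z4→A 11
  busing cost 73, fixed 22 → total 95.
Compare {A}: busing cost 100 + fixed 9 = 109.
Compare {B}: busing cost 154 + fixed 13 = 167.

95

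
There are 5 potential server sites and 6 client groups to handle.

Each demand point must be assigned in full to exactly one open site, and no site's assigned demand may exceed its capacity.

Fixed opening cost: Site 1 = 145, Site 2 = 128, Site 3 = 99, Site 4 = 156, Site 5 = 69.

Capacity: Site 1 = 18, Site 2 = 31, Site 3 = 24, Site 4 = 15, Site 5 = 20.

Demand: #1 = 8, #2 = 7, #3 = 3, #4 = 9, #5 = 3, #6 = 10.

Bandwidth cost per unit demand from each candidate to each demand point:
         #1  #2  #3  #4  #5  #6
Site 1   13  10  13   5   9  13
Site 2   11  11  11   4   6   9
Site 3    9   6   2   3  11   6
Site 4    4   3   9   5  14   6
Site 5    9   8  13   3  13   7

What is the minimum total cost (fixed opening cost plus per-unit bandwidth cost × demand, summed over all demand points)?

Open {Site 3, Site 5}; cheapest assignment that respects the capacities:
  Site 3 (cap 24, load 23): #2, #3, #5, #6 — cost 7×6 + 3×2 + 3×11 + 10×6 = 141
  Site 5 (cap 20, load 17): #1, #4 — cost 8×9 + 9×3 = 99
  Shipping 240, fixed 168 → total 408.
  Any other capacity-feasible assignment to {Site 3, Site 5} ships for at least 240.
Compare {Site 2, Site 3}: its best feasible assignment gives total 477.
Compare {Site 2, Site 5}: its best feasible assignment gives total 498.
Every other set of open sites that can feasibly serve all demand totals ≥ 477 even under its best assignment. Minimum: 408.

408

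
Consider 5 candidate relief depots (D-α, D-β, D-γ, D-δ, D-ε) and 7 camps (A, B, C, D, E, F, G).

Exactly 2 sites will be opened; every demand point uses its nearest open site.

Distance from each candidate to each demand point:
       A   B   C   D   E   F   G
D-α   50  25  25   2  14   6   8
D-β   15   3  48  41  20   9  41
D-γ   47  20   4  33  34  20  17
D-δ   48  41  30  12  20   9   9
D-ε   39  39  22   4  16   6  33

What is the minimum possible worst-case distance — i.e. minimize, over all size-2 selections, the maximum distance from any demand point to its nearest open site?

25

Open {D-α, D-β}.
  Farthest demand point is C at distance 25 (to D-α); all others are ≤ 25.
With {D-β, D-δ} the worst case is 30.
With {D-β, D-γ} the worst case is 33.
No size-2 selection achieves below 25.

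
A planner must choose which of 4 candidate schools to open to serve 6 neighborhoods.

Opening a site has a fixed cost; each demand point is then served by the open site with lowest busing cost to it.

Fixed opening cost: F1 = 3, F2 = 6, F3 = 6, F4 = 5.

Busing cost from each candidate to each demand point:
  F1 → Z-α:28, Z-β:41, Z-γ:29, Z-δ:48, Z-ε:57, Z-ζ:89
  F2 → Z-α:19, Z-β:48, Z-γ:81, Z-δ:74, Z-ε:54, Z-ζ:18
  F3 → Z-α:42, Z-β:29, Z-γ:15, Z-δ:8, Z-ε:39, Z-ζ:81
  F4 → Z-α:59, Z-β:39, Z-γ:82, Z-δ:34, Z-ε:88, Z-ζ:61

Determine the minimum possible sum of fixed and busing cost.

140

Open {F2, F3}: assign each demand point to its cheapest open site.
  Z-α→F2 19, Z-β→F3 29, Z-γ→F3 15, Z-δ→F3 8, Z-ε→F3 39, Z-ζ→F2 18
  busing cost 128, fixed 12 → total 140.
Compare {F1, F2, F3}: busing cost 128 + fixed 15 = 143.
Compare {F2, F3, F4}: busing cost 128 + fixed 17 = 145.
Compare {F1, F2, F3, F4}: busing cost 128 + fixed 20 = 148.
All other subsets cost ≥ 143. Minimum total cost: 140.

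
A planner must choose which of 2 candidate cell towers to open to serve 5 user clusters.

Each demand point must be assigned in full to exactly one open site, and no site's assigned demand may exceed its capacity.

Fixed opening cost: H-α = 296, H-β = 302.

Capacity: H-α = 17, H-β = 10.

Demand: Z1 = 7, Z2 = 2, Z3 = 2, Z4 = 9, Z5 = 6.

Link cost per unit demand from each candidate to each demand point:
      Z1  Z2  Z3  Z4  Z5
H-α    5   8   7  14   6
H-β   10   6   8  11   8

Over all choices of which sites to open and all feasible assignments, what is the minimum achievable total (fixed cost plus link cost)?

798

Open {H-α, H-β}; cheapest assignment that respects the capacities:
  H-α (cap 17, load 17): Z1, Z2, Z3, Z5 — cost 7×5 + 2×8 + 2×7 + 6×6 = 101
  H-β (cap 10, load 9): Z4 — cost 9×11 = 99
  Shipping 200, fixed 598 → total 798.
  Any other capacity-feasible assignment to {H-α, H-β} ships for at least 200.
Total demand is 26 and no other set of sites has combined capacity ≥ 26, so {H-α, H-β} is the only feasible choice of open sites. Minimum: 798.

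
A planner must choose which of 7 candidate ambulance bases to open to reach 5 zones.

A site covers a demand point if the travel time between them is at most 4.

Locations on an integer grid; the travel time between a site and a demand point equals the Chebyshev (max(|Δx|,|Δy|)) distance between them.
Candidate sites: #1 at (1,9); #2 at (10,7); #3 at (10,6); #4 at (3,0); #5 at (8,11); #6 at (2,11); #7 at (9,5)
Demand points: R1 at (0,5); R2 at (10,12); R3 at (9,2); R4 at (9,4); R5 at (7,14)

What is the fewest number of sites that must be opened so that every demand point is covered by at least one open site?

Coverage sets (demand points within 4 of each site):
  #1: {R1}
  #2: {R4}
  #3: {R3, R4}
  #4: {}
  #5: {R2, R5}
  #6: {}
  #7: {R3, R4}
No 2 sites suffice: every size-2 union leaves at least one demand point uncovered.
But {#1, #3, #5} covers everything, so the minimum is 3.

3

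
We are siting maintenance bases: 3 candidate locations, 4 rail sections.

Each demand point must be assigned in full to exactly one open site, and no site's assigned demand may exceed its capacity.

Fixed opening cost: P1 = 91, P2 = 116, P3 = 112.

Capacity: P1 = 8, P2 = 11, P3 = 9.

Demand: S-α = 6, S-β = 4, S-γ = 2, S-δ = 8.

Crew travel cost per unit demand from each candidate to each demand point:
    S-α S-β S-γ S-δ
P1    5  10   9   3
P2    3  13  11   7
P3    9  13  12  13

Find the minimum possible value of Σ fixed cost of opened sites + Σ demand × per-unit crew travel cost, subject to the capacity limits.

Open {P1, P2, P3}; cheapest assignment that respects the capacities:
  P1 (cap 8, load 8): S-δ — cost 8×3 = 24
  P2 (cap 11, load 8): S-α, S-γ — cost 6×3 + 2×11 = 40
  P3 (cap 9, load 4): S-β — cost 4×13 = 52
  Shipping 116, fixed 319 → total 435.
  Any other capacity-feasible assignment to {P1, P2, P3} ships for at least 116.
Total demand is 20; every other set of sites either has combined capacity below 20 or cannot fit the demands without splitting one across sites, so {P1, P2, P3} is the only feasible choice of open sites. Minimum: 435.

435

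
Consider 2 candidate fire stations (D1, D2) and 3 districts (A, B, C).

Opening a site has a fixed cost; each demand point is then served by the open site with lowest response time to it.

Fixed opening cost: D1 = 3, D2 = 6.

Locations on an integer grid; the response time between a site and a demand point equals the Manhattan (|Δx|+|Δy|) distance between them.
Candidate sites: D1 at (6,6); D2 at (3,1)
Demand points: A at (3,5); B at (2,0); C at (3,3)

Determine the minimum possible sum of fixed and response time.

14

Open {D2}: assign each demand point to its cheapest open site.
  A→D2 4, B→D2 2, C→D2 2
  response time 8, fixed 6 → total 14.
Compare {D1, D2}: response time 8 + fixed 9 = 17.
Compare {D1}: response time 20 + fixed 3 = 23.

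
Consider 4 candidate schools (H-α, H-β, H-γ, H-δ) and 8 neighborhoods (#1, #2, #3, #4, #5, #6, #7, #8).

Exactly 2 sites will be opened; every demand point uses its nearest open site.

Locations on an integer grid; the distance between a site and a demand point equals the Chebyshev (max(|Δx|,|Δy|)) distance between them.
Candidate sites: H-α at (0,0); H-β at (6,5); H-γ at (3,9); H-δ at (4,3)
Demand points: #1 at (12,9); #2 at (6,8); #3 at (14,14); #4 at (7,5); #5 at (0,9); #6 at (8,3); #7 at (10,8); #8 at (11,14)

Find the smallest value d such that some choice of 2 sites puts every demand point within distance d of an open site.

Open {H-α, H-β}.
  Farthest demand point is #3 at distance 9 (to H-β); all others are ≤ 9.
With {H-β, H-γ} the worst case is 9.
With {H-β, H-δ} the worst case is 9.
No size-2 selection achieves below 9.

9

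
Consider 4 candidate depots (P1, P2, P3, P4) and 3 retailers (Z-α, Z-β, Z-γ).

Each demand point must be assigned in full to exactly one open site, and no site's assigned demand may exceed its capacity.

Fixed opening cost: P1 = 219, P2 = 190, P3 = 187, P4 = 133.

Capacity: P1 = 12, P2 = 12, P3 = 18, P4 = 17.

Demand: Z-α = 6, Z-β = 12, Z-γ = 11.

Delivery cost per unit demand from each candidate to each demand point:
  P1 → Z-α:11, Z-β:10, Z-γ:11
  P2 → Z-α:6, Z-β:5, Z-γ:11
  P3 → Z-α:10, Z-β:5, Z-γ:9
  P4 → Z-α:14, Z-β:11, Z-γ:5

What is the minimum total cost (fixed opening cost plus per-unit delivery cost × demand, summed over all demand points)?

495

Open {P3, P4}; cheapest assignment that respects the capacities:
  P3 (cap 18, load 18): Z-α, Z-β — cost 6×10 + 12×5 = 120
  P4 (cap 17, load 11): Z-γ — cost 11×5 = 55
  Shipping 175, fixed 320 → total 495.
  Any other capacity-feasible assignment to {P3, P4} ships for at least 175.
Compare {P2, P4}: its best feasible assignment gives total 522.
Compare {P2, P3}: its best feasible assignment gives total 596.
Every other set of open sites that can feasibly serve all demand totals ≥ 522 even under its best assignment. Minimum: 495.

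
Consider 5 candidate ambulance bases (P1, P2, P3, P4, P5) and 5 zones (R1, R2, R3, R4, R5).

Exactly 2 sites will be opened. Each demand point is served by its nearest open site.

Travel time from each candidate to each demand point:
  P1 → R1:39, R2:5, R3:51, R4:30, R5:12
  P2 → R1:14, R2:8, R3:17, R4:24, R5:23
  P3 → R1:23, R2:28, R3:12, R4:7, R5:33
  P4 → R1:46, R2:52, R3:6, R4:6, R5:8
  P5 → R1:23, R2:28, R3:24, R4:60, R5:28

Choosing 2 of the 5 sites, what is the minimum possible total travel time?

42

Open {P2, P4}.
  R1→P2 14, R2→P2 8, R3→P4 6, R4→P4 6, R5→P4 8  ⇒ total 42.
Compare {P1, P3}: total 59.
Compare {P1, P4}: total 64.
No size-2 selection does better; minimum is 42.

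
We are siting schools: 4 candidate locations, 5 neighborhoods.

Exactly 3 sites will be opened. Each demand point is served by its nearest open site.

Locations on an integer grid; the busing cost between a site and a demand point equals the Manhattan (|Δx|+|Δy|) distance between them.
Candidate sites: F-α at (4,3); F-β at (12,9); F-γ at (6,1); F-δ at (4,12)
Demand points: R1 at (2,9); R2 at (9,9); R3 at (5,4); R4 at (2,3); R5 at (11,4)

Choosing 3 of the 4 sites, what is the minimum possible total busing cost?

Open {F-α, F-β, F-δ}.
  R1→F-δ 5, R2→F-β 3, R3→F-α 2, R4→F-α 2, R5→F-β 6  ⇒ total 18.
Compare {F-α, F-β, F-γ}: total 21.
Compare {F-β, F-γ, F-δ}: total 24.
No size-3 selection does better; minimum is 18.

18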